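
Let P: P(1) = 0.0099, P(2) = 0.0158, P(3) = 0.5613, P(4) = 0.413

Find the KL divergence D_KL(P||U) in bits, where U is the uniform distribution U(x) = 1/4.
0.8450 bits

U(i) = 1/4 for all i

D_KL(P||U) = Σ P(x) log₂(P(x) / (1/4))
           = Σ P(x) log₂(P(x)) + log₂(4)
           = log₂(4) - H(P)

H(P) = -Σ P(x) log₂(P(x)):
  -P(1)·log₂(P(1)) = -(0.0099)·log₂(0.0099) = 0.06592
  -P(2)·log₂(P(2)) = -(0.0158)·log₂(0.0158) = 0.09455
  -P(3)·log₂(P(3)) = -(0.5613)·log₂(0.5613) = 0.46765
  -P(4)·log₂(P(4)) = -(0.413)·log₂(0.413) = 0.52690
H(P) = 0.06592 + 0.09455 + 0.46765 + 0.52690 = 1.15502 bits

log₂(4) = 2.00000 bits

D_KL(P||U) = 2.00000 - 1.15502 = 0.84498 ≈ 0.8450 bits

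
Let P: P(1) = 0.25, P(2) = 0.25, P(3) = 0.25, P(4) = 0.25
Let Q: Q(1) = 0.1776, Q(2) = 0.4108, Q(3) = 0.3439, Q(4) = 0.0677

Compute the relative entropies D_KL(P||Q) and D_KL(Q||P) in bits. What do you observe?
D_KL(P||Q) = 0.3004 bits, D_KL(Q||P) = 0.2374 bits. The two directions give different values (D_KL(P||Q) exceeds D_KL(Q||P) by 0.0630 bits): KL divergence is asymmetric.

D_KL(P||Q) = Σ P(x) log₂(P(x)/Q(x))

Computing term by term:
  P(1)·log₂(P(1)/Q(1)) = 0.25·log₂(0.25/0.1776) = 0.12332
  P(2)·log₂(P(2)/Q(2)) = 0.25·log₂(0.25/0.4108) = -0.17913
  P(3)·log₂(P(3)/Q(3)) = 0.25·log₂(0.25/0.3439) = -0.11502
  P(4)·log₂(P(4)/Q(4)) = 0.25·log₂(0.25/0.0677) = 0.47118

D_KL(P||Q) = 0.12332 - 0.17913 - 0.11502 + 0.47118 = 0.30035 ≈ 0.3004 bits

D_KL(Q||P) = Σ Q(x) log₂(Q(x)/P(x))

Computing term by term:
  Q(1)·log₂(Q(1)/P(1)) = 0.1776·log₂(0.1776/0.25) = -0.08761
  Q(2)·log₂(Q(2)/P(2)) = 0.4108·log₂(0.4108/0.25) = 0.29434
  Q(3)·log₂(Q(3)/P(3)) = 0.3439·log₂(0.3439/0.25) = 0.15821
  Q(4)·log₂(Q(4)/P(4)) = 0.0677·log₂(0.0677/0.25) = -0.12759

D_KL(Q||P) = -0.08761 + 0.29434 + 0.15821 - 0.12759 = 0.23735 ≈ 0.2374 bits

These are NOT equal (difference: 0.0630 bits). KL divergence is asymmetric: D_KL(P||Q) ≠ D_KL(Q||P) in general.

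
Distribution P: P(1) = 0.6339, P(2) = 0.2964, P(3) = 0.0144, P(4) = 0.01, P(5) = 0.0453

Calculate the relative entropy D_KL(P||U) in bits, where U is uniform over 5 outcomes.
1.0283 bits

U(i) = 1/5 for all i

D_KL(P||U) = Σ P(x) log₂(P(x) / (1/5))
           = Σ P(x) log₂(P(x)) + log₂(5)
           = log₂(5) - H(P)

H(P) = -Σ P(x) log₂(P(x)):
  -P(1)·log₂(P(1)) = -(0.6339)·log₂(0.6339) = 0.41690
  -P(2)·log₂(P(2)) = -(0.2964)·log₂(0.2964) = 0.52000
  -P(3)·log₂(P(3)) = -(0.0144)·log₂(0.0144) = 0.08810
  -P(4)·log₂(P(4)) = -(0.01)·log₂(0.01) = 0.06644
  -P(5)·log₂(P(5)) = -(0.0453)·log₂(0.0453) = 0.20223
H(P) = 0.41690 + 0.52000 + 0.08810 + 0.06644 + 0.20223 = 1.29367 bits

log₂(5) = 2.32193 bits

D_KL(P||U) = 2.32193 - 1.29367 = 1.02826 ≈ 1.0283 bits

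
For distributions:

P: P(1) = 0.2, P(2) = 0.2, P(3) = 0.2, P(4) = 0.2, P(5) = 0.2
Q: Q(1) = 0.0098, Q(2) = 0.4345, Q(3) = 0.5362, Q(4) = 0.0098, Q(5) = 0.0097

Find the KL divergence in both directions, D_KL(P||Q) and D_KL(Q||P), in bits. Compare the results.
D_KL(P||Q) = 2.1052 bits, D_KL(Q||P) = 1.1216 bits. D_KL(P||Q) is larger than D_KL(Q||P) by 0.9836 bits; the two directions differ.

D_KL(P||Q) = Σ P(x) log₂(P(x)/Q(x))

Computing term by term:
  P(1)·log₂(P(1)/Q(1)) = 0.2·log₂(0.2/0.0098) = 0.87021
  P(2)·log₂(P(2)/Q(2)) = 0.2·log₂(0.2/0.4345) = -0.22387
  P(3)·log₂(P(3)/Q(3)) = 0.2·log₂(0.2/0.5362) = -0.28455
  P(4)·log₂(P(4)/Q(4)) = 0.2·log₂(0.2/0.0098) = 0.87021
  P(5)·log₂(P(5)/Q(5)) = 0.2·log₂(0.2/0.0097) = 0.87317

D_KL(P||Q) = 0.87021 - 0.22387 - 0.28455 + 0.87021 + 0.87317 = 2.10517 ≈ 2.1052 bits

D_KL(Q||P) = Σ Q(x) log₂(Q(x)/P(x))

Computing term by term:
  Q(1)·log₂(Q(1)/P(1)) = 0.0098·log₂(0.0098/0.2) = -0.04264
  Q(2)·log₂(Q(2)/P(2)) = 0.4345·log₂(0.4345/0.2) = 0.48636
  Q(3)·log₂(Q(3)/P(3)) = 0.5362·log₂(0.5362/0.2) = 0.76289
  Q(4)·log₂(Q(4)/P(4)) = 0.0098·log₂(0.0098/0.2) = -0.04264
  Q(5)·log₂(Q(5)/P(5)) = 0.0097·log₂(0.0097/0.2) = -0.04235

D_KL(Q||P) = -0.04264 + 0.48636 + 0.76289 - 0.04264 - 0.04235 = 1.12162 ≈ 1.1216 bits

These are NOT equal (difference: 0.9836 bits). KL divergence is asymmetric: D_KL(P||Q) ≠ D_KL(Q||P) in general.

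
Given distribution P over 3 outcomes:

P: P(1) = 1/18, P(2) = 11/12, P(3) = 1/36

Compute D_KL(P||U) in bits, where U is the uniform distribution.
1.0946 bits

U(i) = 1/3 for all i

D_KL(P||U) = Σ P(x) log₂(P(x) / (1/3))
           = Σ P(x) log₂(P(x)) + log₂(3)
           = log₂(3) - H(P)

H(P) = -Σ P(x) log₂(P(x)):
  -P(1)·log₂(P(1)) = -(1/18)·log₂(1/18) = 0.23166
  -P(2)·log₂(P(2)) = -(11/12)·log₂(11/12) = 0.11507
  -P(3)·log₂(P(3)) = -(1/36)·log₂(1/36) = 0.14361
H(P) = 0.23166 + 0.11507 + 0.14361 = 0.49034 bits

log₂(3) = 1.58496 bits

D_KL(P||U) = 1.58496 - 0.49034 = 1.09462 ≈ 1.0946 bits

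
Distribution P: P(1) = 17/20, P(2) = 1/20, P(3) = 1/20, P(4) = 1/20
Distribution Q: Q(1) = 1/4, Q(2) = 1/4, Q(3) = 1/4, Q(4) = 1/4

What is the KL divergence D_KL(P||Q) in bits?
1.1524 bits

D_KL(P||Q) = Σ P(x) log₂(P(x)/Q(x))

Computing term by term:
  P(1)·log₂(P(1)/Q(1)) = (17/20)·log₂((17/20)/(1/4)) = 1.50070
  P(2)·log₂(P(2)/Q(2)) = (1/20)·log₂((1/20)/(1/4)) = -0.11610
  P(3)·log₂(P(3)/Q(3)) = (1/20)·log₂((1/20)/(1/4)) = -0.11610
  P(4)·log₂(P(4)/Q(4)) = (1/20)·log₂((1/20)/(1/4)) = -0.11610

D_KL(P||Q) = 1.50070 - 0.11610 - 0.11610 - 0.11610 = 1.15240 ≈ 1.1524 bits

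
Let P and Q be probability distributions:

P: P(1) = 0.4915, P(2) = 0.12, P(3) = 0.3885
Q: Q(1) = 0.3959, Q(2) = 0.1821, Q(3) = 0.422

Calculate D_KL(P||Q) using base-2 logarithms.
0.0348 bits

D_KL(P||Q) = Σ P(x) log₂(P(x)/Q(x))

Computing term by term:
  P(1)·log₂(P(1)/Q(1)) = 0.4915·log₂(0.4915/0.3959) = 0.15338
  P(2)·log₂(P(2)/Q(2)) = 0.12·log₂(0.12/0.1821) = -0.07220
  P(3)·log₂(P(3)/Q(3)) = 0.3885·log₂(0.3885/0.422) = -0.04636

D_KL(P||Q) = 0.15338 - 0.07220 - 0.04636 = 0.03482 ≈ 0.0348 bits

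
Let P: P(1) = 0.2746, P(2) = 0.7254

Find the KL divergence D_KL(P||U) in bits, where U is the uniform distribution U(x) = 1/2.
0.1520 bits

U(i) = 1/2 for all i

D_KL(P||U) = Σ P(x) log₂(P(x) / (1/2))
           = Σ P(x) log₂(P(x)) + log₂(2)
           = log₂(2) - H(P)

H(P) = -Σ P(x) log₂(P(x)):
  -P(1)·log₂(P(1)) = -(0.2746)·log₂(0.2746) = 0.51202
  -P(2)·log₂(P(2)) = -(0.7254)·log₂(0.7254) = 0.33597
H(P) = 0.51202 + 0.33597 = 0.84799 bits

log₂(2) = 1.00000 bits

D_KL(P||U) = 1.00000 - 0.84799 = 0.15201 ≈ 0.1520 bits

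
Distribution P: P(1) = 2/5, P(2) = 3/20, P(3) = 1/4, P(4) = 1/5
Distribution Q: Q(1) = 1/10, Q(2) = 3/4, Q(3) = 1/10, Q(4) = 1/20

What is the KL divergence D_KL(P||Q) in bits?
1.1822 bits

D_KL(P||Q) = Σ P(x) log₂(P(x)/Q(x))

Computing term by term:
  P(1)·log₂(P(1)/Q(1)) = (2/5)·log₂((2/5)/(1/10)) = 0.80000
  P(2)·log₂(P(2)/Q(2)) = (3/20)·log₂((3/20)/(3/4)) = -0.34829
  P(3)·log₂(P(3)/Q(3)) = (1/4)·log₂((1/4)/(1/10)) = 0.33048
  P(4)·log₂(P(4)/Q(4)) = (1/5)·log₂((1/5)/(1/20)) = 0.40000

D_KL(P||Q) = 0.80000 - 0.34829 + 0.33048 + 0.40000 = 1.18219 ≈ 1.1822 bits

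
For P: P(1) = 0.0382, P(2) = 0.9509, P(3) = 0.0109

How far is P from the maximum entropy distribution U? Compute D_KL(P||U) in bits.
1.2649 bits

U(i) = 1/3 for all i

D_KL(P||U) = Σ P(x) log₂(P(x) / (1/3))
           = Σ P(x) log₂(P(x)) + log₂(3)
           = log₂(3) - H(P)

H(P) = -Σ P(x) log₂(P(x)):
  -P(1)·log₂(P(1)) = -(0.0382)·log₂(0.0382) = 0.17993
  -P(2)·log₂(P(2)) = -(0.9509)·log₂(0.9509) = 0.06907
  -P(3)·log₂(P(3)) = -(0.0109)·log₂(0.0109) = 0.07106
H(P) = 0.17993 + 0.06907 + 0.07106 = 0.32006 bits

log₂(3) = 1.58496 bits

D_KL(P||U) = 1.58496 - 0.32006 = 1.26490 ≈ 1.2649 bits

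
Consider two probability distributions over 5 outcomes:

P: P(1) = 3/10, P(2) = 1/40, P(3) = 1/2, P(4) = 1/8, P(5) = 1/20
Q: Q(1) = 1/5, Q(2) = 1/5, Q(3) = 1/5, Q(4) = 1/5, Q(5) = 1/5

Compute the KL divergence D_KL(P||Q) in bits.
0.5767 bits

D_KL(P||Q) = Σ P(x) log₂(P(x)/Q(x))

Computing term by term:
  P(1)·log₂(P(1)/Q(1)) = (3/10)·log₂((3/10)/(1/5)) = 0.17549
  P(2)·log₂(P(2)/Q(2)) = (1/40)·log₂((1/40)/(1/5)) = -0.07500
  P(3)·log₂(P(3)/Q(3)) = (1/2)·log₂((1/2)/(1/5)) = 0.66096
  P(4)·log₂(P(4)/Q(4)) = (1/8)·log₂((1/8)/(1/5)) = -0.08476
  P(5)·log₂(P(5)/Q(5)) = (1/20)·log₂((1/20)/(1/5)) = -0.10000

D_KL(P||Q) = 0.17549 - 0.07500 + 0.66096 - 0.08476 - 0.10000 = 0.57669 ≈ 0.5767 bits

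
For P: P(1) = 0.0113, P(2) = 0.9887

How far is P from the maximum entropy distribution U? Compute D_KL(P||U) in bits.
0.9107 bits

U(i) = 1/2 for all i

D_KL(P||U) = Σ P(x) log₂(P(x) / (1/2))
           = Σ P(x) log₂(P(x)) + log₂(2)
           = log₂(2) - H(P)

H(P) = -Σ P(x) log₂(P(x)):
  -P(1)·log₂(P(1)) = -(0.0113)·log₂(0.0113) = 0.07308
  -P(2)·log₂(P(2)) = -(0.9887)·log₂(0.9887) = 0.01621
H(P) = 0.07308 + 0.01621 = 0.08929 bits

log₂(2) = 1.00000 bits

D_KL(P||U) = 1.00000 - 0.08929 = 0.91071 ≈ 0.9107 bits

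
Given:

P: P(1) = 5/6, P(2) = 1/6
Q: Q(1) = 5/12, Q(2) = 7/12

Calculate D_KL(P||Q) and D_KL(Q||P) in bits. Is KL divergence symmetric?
D_KL(P||Q) = 0.5321 bits, D_KL(Q||P) = 0.6376 bits. No, KL divergence is not symmetric.

D_KL(P||Q) = Σ P(x) log₂(P(x)/Q(x))

Computing term by term:
  P(1)·log₂(P(1)/Q(1)) = (5/6)·log₂((5/6)/(5/12)) = 0.83333
  P(2)·log₂(P(2)/Q(2)) = (1/6)·log₂((1/6)/(7/12)) = -0.30123

D_KL(P||Q) = 0.83333 - 0.30123 = 0.53210 ≈ 0.5321 bits

D_KL(Q||P) = Σ Q(x) log₂(Q(x)/P(x))

Computing term by term:
  Q(1)·log₂(Q(1)/P(1)) = (5/12)·log₂((5/12)/(5/6)) = -0.41667
  Q(2)·log₂(Q(2)/P(2)) = (7/12)·log₂((7/12)/(1/6)) = 1.05429

D_KL(Q||P) = -0.41667 + 1.05429 = 0.63762 ≈ 0.6376 bits

These are NOT equal (difference: 0.1055 bits). KL divergence is asymmetric: D_KL(P||Q) ≠ D_KL(Q||P) in general.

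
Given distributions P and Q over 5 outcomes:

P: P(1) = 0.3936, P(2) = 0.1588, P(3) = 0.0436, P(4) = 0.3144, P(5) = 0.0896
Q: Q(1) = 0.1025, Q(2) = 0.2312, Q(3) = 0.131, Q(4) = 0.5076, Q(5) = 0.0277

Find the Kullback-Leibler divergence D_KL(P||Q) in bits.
0.5432 bits

D_KL(P||Q) = Σ P(x) log₂(P(x)/Q(x))

Computing term by term:
  P(1)·log₂(P(1)/Q(1)) = 0.3936·log₂(0.3936/0.1025) = 0.76402
  P(2)·log₂(P(2)/Q(2)) = 0.1588·log₂(0.1588/0.2312) = -0.08606
  P(3)·log₂(P(3)/Q(3)) = 0.0436·log₂(0.0436/0.131) = -0.06920
  P(4)·log₂(P(4)/Q(4)) = 0.3144·log₂(0.3144/0.5076) = -0.21728
  P(5)·log₂(P(5)/Q(5)) = 0.0896·log₂(0.0896/0.0277) = 0.15175

D_KL(P||Q) = 0.76402 - 0.08606 - 0.06920 - 0.21728 + 0.15175 = 0.54323 ≈ 0.5432 bits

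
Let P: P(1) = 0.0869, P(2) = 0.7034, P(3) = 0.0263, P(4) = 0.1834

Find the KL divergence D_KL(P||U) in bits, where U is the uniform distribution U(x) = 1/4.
0.7499 bits

U(i) = 1/4 for all i

D_KL(P||U) = Σ P(x) log₂(P(x) / (1/4))
           = Σ P(x) log₂(P(x)) + log₂(4)
           = log₂(4) - H(P)

H(P) = -Σ P(x) log₂(P(x)):
  -P(1)·log₂(P(1)) = -(0.0869)·log₂(0.0869) = 0.30628
  -P(2)·log₂(P(2)) = -(0.7034)·log₂(0.7034) = 0.35703
  -P(3)·log₂(P(3)) = -(0.0263)·log₂(0.0263) = 0.13804
  -P(4)·log₂(P(4)) = -(0.1834)·log₂(0.1834) = 0.44877
H(P) = 0.30628 + 0.35703 + 0.13804 + 0.44877 = 1.25012 bits

log₂(4) = 2.00000 bits

D_KL(P||U) = 2.00000 - 1.25012 = 0.74988 ≈ 0.7499 bits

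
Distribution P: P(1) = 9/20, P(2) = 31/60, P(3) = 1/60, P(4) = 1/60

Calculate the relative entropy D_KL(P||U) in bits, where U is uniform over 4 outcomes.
0.7925 bits

U(i) = 1/4 for all i

D_KL(P||U) = Σ P(x) log₂(P(x) / (1/4))
           = Σ P(x) log₂(P(x)) + log₂(4)
           = log₂(4) - H(P)

H(P) = -Σ P(x) log₂(P(x)):
  -P(1)·log₂(P(1)) = -(9/20)·log₂(9/20) = 0.51840
  -P(2)·log₂(P(2)) = -(31/60)·log₂(31/60) = 0.49223
  -P(3)·log₂(P(3)) = -(1/60)·log₂(1/60) = 0.09845
  -P(4)·log₂(P(4)) = -(1/60)·log₂(1/60) = 0.09845
H(P) = 0.51840 + 0.49223 + 0.09845 + 0.09845 = 1.20753 bits

log₂(4) = 2.00000 bits

D_KL(P||U) = 2.00000 - 1.20753 = 0.79247 ≈ 0.7925 bits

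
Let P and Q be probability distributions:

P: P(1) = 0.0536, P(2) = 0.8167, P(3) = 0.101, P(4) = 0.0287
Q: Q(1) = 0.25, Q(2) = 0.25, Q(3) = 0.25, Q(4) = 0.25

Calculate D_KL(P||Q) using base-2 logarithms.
1.0541 bits

D_KL(P||Q) = Σ P(x) log₂(P(x)/Q(x))

Computing term by term:
  P(1)·log₂(P(1)/Q(1)) = 0.0536·log₂(0.0536/0.25) = -0.11908
  P(2)·log₂(P(2)/Q(2)) = 0.8167·log₂(0.8167/0.25) = 1.39482
  P(3)·log₂(P(3)/Q(3)) = 0.101·log₂(0.101/0.25) = -0.13206
  P(4)·log₂(P(4)/Q(4)) = 0.0287·log₂(0.0287/0.25) = -0.08962

D_KL(P||Q) = -0.11908 + 1.39482 - 0.13206 - 0.08962 = 1.05406 ≈ 1.0541 bits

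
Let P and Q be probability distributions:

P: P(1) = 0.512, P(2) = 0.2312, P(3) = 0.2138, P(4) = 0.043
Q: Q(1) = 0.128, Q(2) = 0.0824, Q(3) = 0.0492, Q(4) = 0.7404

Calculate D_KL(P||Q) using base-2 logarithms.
1.6447 bits

D_KL(P||Q) = Σ P(x) log₂(P(x)/Q(x))

Computing term by term:
  P(1)·log₂(P(1)/Q(1)) = 0.512·log₂(0.512/0.128) = 1.02400
  P(2)·log₂(P(2)/Q(2)) = 0.2312·log₂(0.2312/0.0824) = 0.34412
  P(3)·log₂(P(3)/Q(3)) = 0.2138·log₂(0.2138/0.0492) = 0.45316
  P(4)·log₂(P(4)/Q(4)) = 0.043·log₂(0.043/0.7404) = -0.17655

D_KL(P||Q) = 1.02400 + 0.34412 + 0.45316 - 0.17655 = 1.64473 ≈ 1.6447 bits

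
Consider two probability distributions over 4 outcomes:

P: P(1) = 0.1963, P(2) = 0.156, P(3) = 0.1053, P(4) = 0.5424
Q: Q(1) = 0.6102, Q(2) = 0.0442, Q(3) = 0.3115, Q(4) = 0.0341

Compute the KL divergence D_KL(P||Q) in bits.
1.9629 bits

D_KL(P||Q) = Σ P(x) log₂(P(x)/Q(x))

Computing term by term:
  P(1)·log₂(P(1)/Q(1)) = 0.1963·log₂(0.1963/0.6102) = -0.32119
  P(2)·log₂(P(2)/Q(2)) = 0.156·log₂(0.156/0.0442) = 0.28383
  P(3)·log₂(P(3)/Q(3)) = 0.1053·log₂(0.1053/0.3115) = -0.16477
  P(4)·log₂(P(4)/Q(4)) = 0.5424·log₂(0.5424/0.0341) = 2.16500

D_KL(P||Q) = -0.32119 + 0.28383 - 0.16477 + 2.16500 = 1.96287 ≈ 1.9629 bits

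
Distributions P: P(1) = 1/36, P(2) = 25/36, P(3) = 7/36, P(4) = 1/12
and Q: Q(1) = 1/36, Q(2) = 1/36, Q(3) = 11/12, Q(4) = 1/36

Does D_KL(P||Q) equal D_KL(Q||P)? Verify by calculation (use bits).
D_KL(P||Q) = 2.9220 bits, D_KL(Q||P) = 1.8776 bits. No — D_KL(P||Q) ≠ D_KL(Q||P) for this pair.

D_KL(P||Q) = Σ P(x) log₂(P(x)/Q(x))

Computing term by term:
  P(1)·log₂(P(1)/Q(1)) = (1/36)·log₂((1/36)/(1/36)) = 0.00000
  P(2)·log₂(P(2)/Q(2)) = (25/36)·log₂((25/36)/(1/36)) = 3.22490
  P(3)·log₂(P(3)/Q(3)) = (7/36)·log₂((7/36)/(11/12)) = -0.43498
  P(4)·log₂(P(4)/Q(4)) = (1/12)·log₂((1/12)/(1/36)) = 0.13208

D_KL(P||Q) = 0.00000 + 3.22490 - 0.43498 + 0.13208 = 2.92200 ≈ 2.9220 bits

D_KL(Q||P) = Σ Q(x) log₂(Q(x)/P(x))

Computing term by term:
  Q(1)·log₂(Q(1)/P(1)) = (1/36)·log₂((1/36)/(1/36)) = 0.00000
  Q(2)·log₂(Q(2)/P(2)) = (1/36)·log₂((1/36)/(25/36)) = -0.12900
  Q(3)·log₂(Q(3)/P(3)) = (11/12)·log₂((11/12)/(7/36)) = 2.05062
  Q(4)·log₂(Q(4)/P(4)) = (1/36)·log₂((1/36)/(1/12)) = -0.04403

D_KL(Q||P) = 0.00000 - 0.12900 + 2.05062 - 0.04403 = 1.87759 ≈ 1.8776 bits

These are NOT equal (difference: 1.0444 bits). KL divergence is asymmetric: D_KL(P||Q) ≠ D_KL(Q||P) in general.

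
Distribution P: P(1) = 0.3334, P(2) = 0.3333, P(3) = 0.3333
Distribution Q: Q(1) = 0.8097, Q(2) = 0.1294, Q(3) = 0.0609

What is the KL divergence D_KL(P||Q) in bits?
0.8455 bits

D_KL(P||Q) = Σ P(x) log₂(P(x)/Q(x))

Computing term by term:
  P(1)·log₂(P(1)/Q(1)) = 0.3334·log₂(0.3334/0.8097) = -0.42680
  P(2)·log₂(P(2)/Q(2)) = 0.3333·log₂(0.3333/0.1294) = 0.45495
  P(3)·log₂(P(3)/Q(3)) = 0.3333·log₂(0.3333/0.0609) = 0.81735

D_KL(P||Q) = -0.42680 + 0.45495 + 0.81735 = 0.84550 ≈ 0.8455 bits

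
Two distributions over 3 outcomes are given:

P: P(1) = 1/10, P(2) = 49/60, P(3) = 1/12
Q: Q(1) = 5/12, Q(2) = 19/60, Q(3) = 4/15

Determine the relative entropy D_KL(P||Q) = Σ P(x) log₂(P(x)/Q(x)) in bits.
0.7705 bits

D_KL(P||Q) = Σ P(x) log₂(P(x)/Q(x))

Computing term by term:
  P(1)·log₂(P(1)/Q(1)) = (1/10)·log₂((1/10)/(5/12)) = -0.20589
  P(2)·log₂(P(2)/Q(2)) = (49/60)·log₂((49/60)/(19/60)) = 1.11621
  P(3)·log₂(P(3)/Q(3)) = (1/12)·log₂((1/12)/(4/15)) = -0.13984

D_KL(P||Q) = -0.20589 + 1.11621 - 0.13984 = 0.77048 ≈ 0.7705 bits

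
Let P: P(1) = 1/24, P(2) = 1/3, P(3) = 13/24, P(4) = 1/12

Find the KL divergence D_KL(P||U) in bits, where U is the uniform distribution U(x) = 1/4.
0.5028 bits

U(i) = 1/4 for all i

D_KL(P||U) = Σ P(x) log₂(P(x) / (1/4))
           = Σ P(x) log₂(P(x)) + log₂(4)
           = log₂(4) - H(P)

H(P) = -Σ P(x) log₂(P(x)):
  -P(1)·log₂(P(1)) = -(1/24)·log₂(1/24) = 0.19104
  -P(2)·log₂(P(2)) = -(1/3)·log₂(1/3) = 0.52832
  -P(3)·log₂(P(3)) = -(13/24)·log₂(13/24) = 0.47912
  -P(4)·log₂(P(4)) = -(1/12)·log₂(1/12) = 0.29875
H(P) = 0.19104 + 0.52832 + 0.47912 + 0.29875 = 1.49723 bits

log₂(4) = 2.00000 bits

D_KL(P||U) = 2.00000 - 1.49723 = 0.50277 ≈ 0.5028 bits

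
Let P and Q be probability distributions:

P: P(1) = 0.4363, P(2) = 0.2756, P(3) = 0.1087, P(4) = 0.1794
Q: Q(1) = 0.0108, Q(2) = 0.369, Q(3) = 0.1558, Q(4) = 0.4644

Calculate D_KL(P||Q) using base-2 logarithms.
1.9095 bits

D_KL(P||Q) = Σ P(x) log₂(P(x)/Q(x))

Computing term by term:
  P(1)·log₂(P(1)/Q(1)) = 0.4363·log₂(0.4363/0.0108) = 2.32819
  P(2)·log₂(P(2)/Q(2)) = 0.2756·log₂(0.2756/0.369) = -0.11604
  P(3)·log₂(P(3)/Q(3)) = 0.1087·log₂(0.1087/0.1558) = -0.05645
  P(4)·log₂(P(4)/Q(4)) = 0.1794·log₂(0.1794/0.4644) = -0.24617

D_KL(P||Q) = 2.32819 - 0.11604 - 0.05645 - 0.24617 = 1.90953 ≈ 1.9095 bits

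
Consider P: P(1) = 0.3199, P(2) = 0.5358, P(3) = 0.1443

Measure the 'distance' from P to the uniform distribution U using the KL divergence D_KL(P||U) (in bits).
0.1736 bits

U(i) = 1/3 for all i

D_KL(P||U) = Σ P(x) log₂(P(x) / (1/3))
           = Σ P(x) log₂(P(x)) + log₂(3)
           = log₂(3) - H(P)

H(P) = -Σ P(x) log₂(P(x)):
  -P(1)·log₂(P(1)) = -(0.3199)·log₂(0.3199) = 0.52601
  -P(2)·log₂(P(2)) = -(0.5358)·log₂(0.5358) = 0.48235
  -P(3)·log₂(P(3)) = -(0.1443)·log₂(0.1443) = 0.40301
H(P) = 0.52601 + 0.48235 + 0.40301 = 1.41137 bits

log₂(3) = 1.58496 bits

D_KL(P||U) = 1.58496 - 1.41137 = 0.17359 ≈ 0.1736 bits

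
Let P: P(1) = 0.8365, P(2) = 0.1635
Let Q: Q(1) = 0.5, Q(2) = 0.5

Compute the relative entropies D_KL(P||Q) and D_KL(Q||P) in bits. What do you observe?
D_KL(P||Q) = 0.3574 bits, D_KL(Q||P) = 0.4351 bits. The two directions give different values (D_KL(Q||P) exceeds D_KL(P||Q) by 0.0777 bits): KL divergence is asymmetric.

D_KL(P||Q) = Σ P(x) log₂(P(x)/Q(x))

Computing term by term:
  P(1)·log₂(P(1)/Q(1)) = 0.8365·log₂(0.8365/0.5) = 0.62105
  P(2)·log₂(P(2)/Q(2)) = 0.1635·log₂(0.1635/0.5) = -0.26367

D_KL(P||Q) = 0.62105 - 0.26367 = 0.35738 ≈ 0.3574 bits

D_KL(Q||P) = Σ Q(x) log₂(Q(x)/P(x))

Computing term by term:
  Q(1)·log₂(Q(1)/P(1)) = 0.5·log₂(0.5/0.8365) = -0.37122
  Q(2)·log₂(Q(2)/P(2)) = 0.5·log₂(0.5/0.1635) = 0.80632

D_KL(Q||P) = -0.37122 + 0.80632 = 0.43510 ≈ 0.4351 bits

These are NOT equal (difference: 0.0777 bits). KL divergence is asymmetric: D_KL(P||Q) ≠ D_KL(Q||P) in general.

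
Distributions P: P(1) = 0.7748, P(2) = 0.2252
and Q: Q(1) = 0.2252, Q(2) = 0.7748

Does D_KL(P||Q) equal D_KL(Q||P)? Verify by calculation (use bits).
D_KL(P||Q) = 0.9797 bits, D_KL(Q||P) = 0.9797 bits. Yes — for this pair D_KL(P||Q) = D_KL(Q||P).

D_KL(P||Q) = Σ P(x) log₂(P(x)/Q(x))

Computing term by term:
  P(1)·log₂(P(1)/Q(1)) = 0.7748·log₂(0.7748/0.2252) = 1.38117
  P(2)·log₂(P(2)/Q(2)) = 0.2252·log₂(0.2252/0.7748) = -0.40145

D_KL(P||Q) = 1.38117 - 0.40145 = 0.97972 ≈ 0.9797 bits

D_KL(Q||P) = Σ Q(x) log₂(Q(x)/P(x))

Computing term by term:
  Q(1)·log₂(Q(1)/P(1)) = 0.2252·log₂(0.2252/0.7748) = -0.40145
  Q(2)·log₂(Q(2)/P(2)) = 0.7748·log₂(0.7748/0.2252) = 1.38117

D_KL(Q||P) = -0.40145 + 1.38117 = 0.97972 ≈ 0.9797 bits

These ARE equal here. Q is P with outcomes relabeled (Q(1) = P(2), Q(2) = P(1)) by a relabeling that is its own inverse, so the two sums contain exactly the same terms in a different order. This is a special case — KL divergence is not symmetric in general: D_KL(P||Q) ≠ D_KL(Q||P) for most P, Q.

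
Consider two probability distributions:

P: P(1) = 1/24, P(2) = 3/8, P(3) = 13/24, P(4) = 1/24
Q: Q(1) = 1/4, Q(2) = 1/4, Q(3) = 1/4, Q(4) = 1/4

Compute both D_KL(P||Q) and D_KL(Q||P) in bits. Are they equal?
D_KL(P||Q) = 0.6082 bits, D_KL(Q||P) = 0.8674 bits. No, they are not equal.

D_KL(P||Q) = Σ P(x) log₂(P(x)/Q(x))

Computing term by term:
  P(1)·log₂(P(1)/Q(1)) = (1/24)·log₂((1/24)/(1/4)) = -0.10771
  P(2)·log₂(P(2)/Q(2)) = (3/8)·log₂((3/8)/(1/4)) = 0.21936
  P(3)·log₂(P(3)/Q(3)) = (13/24)·log₂((13/24)/(1/4)) = 0.60422
  P(4)·log₂(P(4)/Q(4)) = (1/24)·log₂((1/24)/(1/4)) = -0.10771

D_KL(P||Q) = -0.10771 + 0.21936 + 0.60422 - 0.10771 = 0.60816 ≈ 0.6082 bits

D_KL(Q||P) = Σ Q(x) log₂(Q(x)/P(x))

Computing term by term:
  Q(1)·log₂(Q(1)/P(1)) = (1/4)·log₂((1/4)/(1/24)) = 0.64624
  Q(2)·log₂(Q(2)/P(2)) = (1/4)·log₂((1/4)/(3/8)) = -0.14624
  Q(3)·log₂(Q(3)/P(3)) = (1/4)·log₂((1/4)/(13/24)) = -0.27887
  Q(4)·log₂(Q(4)/P(4)) = (1/4)·log₂((1/4)/(1/24)) = 0.64624

D_KL(Q||P) = 0.64624 - 0.14624 - 0.27887 + 0.64624 = 0.86737 ≈ 0.8674 bits

These are NOT equal (difference: 0.2592 bits). KL divergence is asymmetric: D_KL(P||Q) ≠ D_KL(Q||P) in general.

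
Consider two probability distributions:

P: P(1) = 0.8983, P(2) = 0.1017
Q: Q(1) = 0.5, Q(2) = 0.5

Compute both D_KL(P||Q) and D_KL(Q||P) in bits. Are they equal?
D_KL(P||Q) = 0.5256 bits, D_KL(Q||P) = 0.7262 bits. No, they are not equal.

D_KL(P||Q) = Σ P(x) log₂(P(x)/Q(x))

Computing term by term:
  P(1)·log₂(P(1)/Q(1)) = 0.8983·log₂(0.8983/0.5) = 0.75931
  P(2)·log₂(P(2)/Q(2)) = 0.1017·log₂(0.1017/0.5) = -0.23367

D_KL(P||Q) = 0.75931 - 0.23367 = 0.52564 ≈ 0.5256 bits

D_KL(Q||P) = Σ Q(x) log₂(Q(x)/P(x))

Computing term by term:
  Q(1)·log₂(Q(1)/P(1)) = 0.5·log₂(0.5/0.8983) = -0.42263
  Q(2)·log₂(Q(2)/P(2)) = 0.5·log₂(0.5/0.1017) = 1.14880

D_KL(Q||P) = -0.42263 + 1.14880 = 0.72617 ≈ 0.7262 bits

These are NOT equal (difference: 0.2006 bits). KL divergence is asymmetric: D_KL(P||Q) ≠ D_KL(Q||P) in general.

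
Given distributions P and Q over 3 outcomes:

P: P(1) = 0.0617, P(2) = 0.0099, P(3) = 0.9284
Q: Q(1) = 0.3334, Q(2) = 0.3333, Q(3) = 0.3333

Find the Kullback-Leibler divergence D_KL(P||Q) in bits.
1.1717 bits

D_KL(P||Q) = Σ P(x) log₂(P(x)/Q(x))

Computing term by term:
  P(1)·log₂(P(1)/Q(1)) = 0.0617·log₂(0.0617/0.3334) = -0.15017
  P(2)·log₂(P(2)/Q(2)) = 0.0099·log₂(0.0099/0.3333) = -0.05023
  P(3)·log₂(P(3)/Q(3)) = 0.9284·log₂(0.9284/0.3333) = 1.37211

D_KL(P||Q) = -0.15017 - 0.05023 + 1.37211 = 1.17171 ≈ 1.1717 bits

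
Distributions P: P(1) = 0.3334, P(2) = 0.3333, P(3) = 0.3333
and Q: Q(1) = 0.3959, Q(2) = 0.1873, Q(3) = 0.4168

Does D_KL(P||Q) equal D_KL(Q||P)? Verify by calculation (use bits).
D_KL(P||Q) = 0.0870 bits, D_KL(Q||P) = 0.0768 bits. No — D_KL(P||Q) ≠ D_KL(Q||P) for this pair.

D_KL(P||Q) = Σ P(x) log₂(P(x)/Q(x))

Computing term by term:
  P(1)·log₂(P(1)/Q(1)) = 0.3334·log₂(0.3334/0.3959) = -0.08264
  P(2)·log₂(P(2)/Q(2)) = 0.3333·log₂(0.3333/0.1873) = 0.27713
  P(3)·log₂(P(3)/Q(3)) = 0.3333·log₂(0.3333/0.4168) = -0.10750

D_KL(P||Q) = -0.08264 + 0.27713 - 0.10750 = 0.08699 ≈ 0.0870 bits

D_KL(Q||P) = Σ Q(x) log₂(Q(x)/P(x))

Computing term by term:
  Q(1)·log₂(Q(1)/P(1)) = 0.3959·log₂(0.3959/0.3334) = 0.09814
  Q(2)·log₂(Q(2)/P(2)) = 0.1873·log₂(0.1873/0.3333) = -0.15573
  Q(3)·log₂(Q(3)/P(3)) = 0.4168·log₂(0.4168/0.3333) = 0.13443

D_KL(Q||P) = 0.09814 - 0.15573 + 0.13443 = 0.07684 ≈ 0.0768 bits

These are NOT equal (difference: 0.0102 bits). KL divergence is asymmetric: D_KL(P||Q) ≠ D_KL(Q||P) in general.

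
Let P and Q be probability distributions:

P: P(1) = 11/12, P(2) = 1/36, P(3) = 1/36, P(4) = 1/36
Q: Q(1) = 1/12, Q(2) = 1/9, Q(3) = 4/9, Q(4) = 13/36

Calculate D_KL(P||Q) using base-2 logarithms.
2.9017 bits

D_KL(P||Q) = Σ P(x) log₂(P(x)/Q(x))

Computing term by term:
  P(1)·log₂(P(1)/Q(1)) = (11/12)·log₂((11/12)/(1/12)) = 3.17115
  P(2)·log₂(P(2)/Q(2)) = (1/36)·log₂((1/36)/(1/9)) = -0.05556
  P(3)·log₂(P(3)/Q(3)) = (1/36)·log₂((1/36)/(4/9)) = -0.11111
  P(4)·log₂(P(4)/Q(4)) = (1/36)·log₂((1/36)/(13/36)) = -0.10279

D_KL(P||Q) = 3.17115 - 0.05556 - 0.11111 - 0.10279 = 2.90169 ≈ 2.9017 bits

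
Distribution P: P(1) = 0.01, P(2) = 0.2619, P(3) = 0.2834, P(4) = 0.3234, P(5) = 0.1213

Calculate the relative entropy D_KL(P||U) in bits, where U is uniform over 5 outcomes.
0.3379 bits

U(i) = 1/5 for all i

D_KL(P||U) = Σ P(x) log₂(P(x) / (1/5))
           = Σ P(x) log₂(P(x)) + log₂(5)
           = log₂(5) - H(P)

H(P) = -Σ P(x) log₂(P(x)):
  -P(1)·log₂(P(1)) = -(0.01)·log₂(0.01) = 0.06644
  -P(2)·log₂(P(2)) = -(0.2619)·log₂(0.2619) = 0.50623
  -P(3)·log₂(P(3)) = -(0.2834)·log₂(0.2834) = 0.51553
  -P(4)·log₂(P(4)) = -(0.3234)·log₂(0.3234) = 0.52669
  -P(5)·log₂(P(5)) = -(0.1213)·log₂(0.1213) = 0.36916
H(P) = 0.06644 + 0.50623 + 0.51553 + 0.52669 + 0.36916 = 1.98405 bits

log₂(5) = 2.32193 bits

D_KL(P||U) = 2.32193 - 1.98405 = 0.33788 ≈ 0.3379 bits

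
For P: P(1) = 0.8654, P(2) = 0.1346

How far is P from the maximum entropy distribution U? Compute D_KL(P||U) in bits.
0.4301 bits

U(i) = 1/2 for all i

D_KL(P||U) = Σ P(x) log₂(P(x) / (1/2))
           = Σ P(x) log₂(P(x)) + log₂(2)
           = log₂(2) - H(P)

H(P) = -Σ P(x) log₂(P(x)):
  -P(1)·log₂(P(1)) = -(0.8654)·log₂(0.8654) = 0.18049
  -P(2)·log₂(P(2)) = -(0.1346)·log₂(0.1346) = 0.38943
H(P) = 0.18049 + 0.38943 = 0.56992 bits

log₂(2) = 1.00000 bits

D_KL(P||U) = 1.00000 - 0.56992 = 0.43008 ≈ 0.4301 bits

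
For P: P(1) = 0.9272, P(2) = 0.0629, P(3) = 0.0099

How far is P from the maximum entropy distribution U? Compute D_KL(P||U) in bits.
1.1669 bits

U(i) = 1/3 for all i

D_KL(P||U) = Σ P(x) log₂(P(x) / (1/3))
           = Σ P(x) log₂(P(x)) + log₂(3)
           = log₂(3) - H(P)

H(P) = -Σ P(x) log₂(P(x)):
  -P(1)·log₂(P(1)) = -(0.9272)·log₂(0.9272) = 0.10111
  -P(2)·log₂(P(2)) = -(0.0629)·log₂(0.0629) = 0.25102
  -P(3)·log₂(P(3)) = -(0.0099)·log₂(0.0099) = 0.06592
H(P) = 0.10111 + 0.25102 + 0.06592 = 0.41805 bits

log₂(3) = 1.58496 bits

D_KL(P||U) = 1.58496 - 0.41805 = 1.16691 ≈ 1.1669 bits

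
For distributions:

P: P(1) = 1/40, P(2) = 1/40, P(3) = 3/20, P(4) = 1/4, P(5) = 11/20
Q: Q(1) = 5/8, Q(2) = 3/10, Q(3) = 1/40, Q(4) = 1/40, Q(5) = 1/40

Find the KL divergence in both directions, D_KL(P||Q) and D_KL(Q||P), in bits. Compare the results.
D_KL(P||Q) = 3.4652 bits, D_KL(Q||P) = 3.7187 bits. D_KL(Q||P) is larger than D_KL(P||Q) by 0.2535 bits; the two directions differ.

D_KL(P||Q) = Σ P(x) log₂(P(x)/Q(x))

Computing term by term:
  P(1)·log₂(P(1)/Q(1)) = (1/40)·log₂((1/40)/(5/8)) = -0.11610
  P(2)·log₂(P(2)/Q(2)) = (1/40)·log₂((1/40)/(3/10)) = -0.08962
  P(3)·log₂(P(3)/Q(3)) = (3/20)·log₂((3/20)/(1/40)) = 0.38774
  P(4)·log₂(P(4)/Q(4)) = (1/4)·log₂((1/4)/(1/40)) = 0.83048
  P(5)·log₂(P(5)/Q(5)) = (11/20)·log₂((11/20)/(1/40)) = 2.45269

D_KL(P||Q) = -0.11610 - 0.08962 + 0.38774 + 0.83048 + 2.45269 = 3.46519 ≈ 3.4652 bits

D_KL(Q||P) = Σ Q(x) log₂(Q(x)/P(x))

Computing term by term:
  Q(1)·log₂(Q(1)/P(1)) = (5/8)·log₂((5/8)/(1/40)) = 2.90241
  Q(2)·log₂(Q(2)/P(2)) = (3/10)·log₂((3/10)/(1/40)) = 1.07549
  Q(3)·log₂(Q(3)/P(3)) = (1/40)·log₂((1/40)/(3/20)) = -0.06462
  Q(4)·log₂(Q(4)/P(4)) = (1/40)·log₂((1/40)/(1/4)) = -0.08305
  Q(5)·log₂(Q(5)/P(5)) = (1/40)·log₂((1/40)/(11/20)) = -0.11149

D_KL(Q||P) = 2.90241 + 1.07549 - 0.06462 - 0.08305 - 0.11149 = 3.71874 ≈ 3.7187 bits

These are NOT equal (difference: 0.2535 bits). KL divergence is asymmetric: D_KL(P||Q) ≠ D_KL(Q||P) in general.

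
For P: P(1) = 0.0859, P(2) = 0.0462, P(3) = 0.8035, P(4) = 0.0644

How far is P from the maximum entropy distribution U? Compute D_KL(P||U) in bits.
0.9824 bits

U(i) = 1/4 for all i

D_KL(P||U) = Σ P(x) log₂(P(x) / (1/4))
           = Σ P(x) log₂(P(x)) + log₂(4)
           = log₂(4) - H(P)

H(P) = -Σ P(x) log₂(P(x)):
  -P(1)·log₂(P(1)) = -(0.0859)·log₂(0.0859) = 0.30419
  -P(2)·log₂(P(2)) = -(0.0462)·log₂(0.0462) = 0.20494
  -P(3)·log₂(P(3)) = -(0.8035)·log₂(0.8035) = 0.25361
  -P(4)·log₂(P(4)) = -(0.0644)·log₂(0.0644) = 0.25482
H(P) = 0.30419 + 0.20494 + 0.25361 + 0.25482 = 1.01756 bits

log₂(4) = 2.00000 bits

D_KL(P||U) = 2.00000 - 1.01756 = 0.98244 ≈ 0.9824 bits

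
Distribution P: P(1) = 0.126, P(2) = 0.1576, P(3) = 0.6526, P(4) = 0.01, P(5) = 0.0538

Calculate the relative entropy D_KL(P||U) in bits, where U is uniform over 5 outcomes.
0.8302 bits

U(i) = 1/5 for all i

D_KL(P||U) = Σ P(x) log₂(P(x) / (1/5))
           = Σ P(x) log₂(P(x)) + log₂(5)
           = log₂(5) - H(P)

H(P) = -Σ P(x) log₂(P(x)):
  -P(1)·log₂(P(1)) = -(0.126)·log₂(0.126) = 0.37655
  -P(2)·log₂(P(2)) = -(0.1576)·log₂(0.1576) = 0.42011
  -P(3)·log₂(P(3)) = -(0.6526)·log₂(0.6526) = 0.40182
  -P(4)·log₂(P(4)) = -(0.01)·log₂(0.01) = 0.06644
  -P(5)·log₂(P(5)) = -(0.0538)·log₂(0.0538) = 0.22683
H(P) = 0.37655 + 0.42011 + 0.40182 + 0.06644 + 0.22683 = 1.49175 bits

log₂(5) = 2.32193 bits

D_KL(P||U) = 2.32193 - 1.49175 = 0.83018 ≈ 0.8302 bits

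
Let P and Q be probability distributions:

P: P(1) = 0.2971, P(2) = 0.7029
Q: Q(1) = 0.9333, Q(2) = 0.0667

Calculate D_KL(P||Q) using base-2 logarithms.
1.8975 bits

D_KL(P||Q) = Σ P(x) log₂(P(x)/Q(x))

Computing term by term:
  P(1)·log₂(P(1)/Q(1)) = 0.2971·log₂(0.2971/0.9333) = -0.49063
  P(2)·log₂(P(2)/Q(2)) = 0.7029·log₂(0.7029/0.0667) = 2.38815

D_KL(P||Q) = -0.49063 + 2.38815 = 1.89752 ≈ 1.8975 bits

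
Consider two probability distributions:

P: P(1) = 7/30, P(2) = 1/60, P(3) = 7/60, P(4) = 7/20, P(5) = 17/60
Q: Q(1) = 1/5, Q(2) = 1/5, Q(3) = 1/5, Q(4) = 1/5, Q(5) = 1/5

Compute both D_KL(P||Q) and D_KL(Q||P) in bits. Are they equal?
D_KL(P||Q) = 0.3264 bits, D_KL(Q||P) = 0.5661 bits. No, they are not equal.

D_KL(P||Q) = Σ P(x) log₂(P(x)/Q(x))

Computing term by term:
  P(1)·log₂(P(1)/Q(1)) = (7/30)·log₂((7/30)/(1/5)) = 0.05189
  P(2)·log₂(P(2)/Q(2)) = (1/60)·log₂((1/60)/(1/5)) = -0.05975
  P(3)·log₂(P(3)/Q(3)) = (7/60)·log₂((7/60)/(1/5)) = -0.09072
  P(4)·log₂(P(4)/Q(4)) = (7/20)·log₂((7/20)/(1/5)) = 0.28257
  P(5)·log₂(P(5)/Q(5)) = (17/60)·log₂((17/60)/(1/5)) = 0.14238

D_KL(P||Q) = 0.05189 - 0.05975 - 0.09072 + 0.28257 + 0.14238 = 0.32637 ≈ 0.3264 bits

D_KL(Q||P) = Σ Q(x) log₂(Q(x)/P(x))

Computing term by term:
  Q(1)·log₂(Q(1)/P(1)) = (1/5)·log₂((1/5)/(7/30)) = -0.04448
  Q(2)·log₂(Q(2)/P(2)) = (1/5)·log₂((1/5)/(1/60)) = 0.71699
  Q(3)·log₂(Q(3)/P(3)) = (1/5)·log₂((1/5)/(7/60)) = 0.15552
  Q(4)·log₂(Q(4)/P(4)) = (1/5)·log₂((1/5)/(7/20)) = -0.16147
  Q(5)·log₂(Q(5)/P(5)) = (1/5)·log₂((1/5)/(17/60)) = -0.10050

D_KL(Q||P) = -0.04448 + 0.71699 + 0.15552 - 0.16147 - 0.10050 = 0.56606 ≈ 0.5661 bits

These are NOT equal (difference: 0.2397 bits). KL divergence is asymmetric: D_KL(P||Q) ≠ D_KL(Q||P) in general.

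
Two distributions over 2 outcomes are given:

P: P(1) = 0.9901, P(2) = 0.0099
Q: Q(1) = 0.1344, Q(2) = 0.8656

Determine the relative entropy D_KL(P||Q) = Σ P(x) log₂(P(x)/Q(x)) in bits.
2.7887 bits

D_KL(P||Q) = Σ P(x) log₂(P(x)/Q(x))

Computing term by term:
  P(1)·log₂(P(1)/Q(1)) = 0.9901·log₂(0.9901/0.1344) = 2.85252
  P(2)·log₂(P(2)/Q(2)) = 0.0099·log₂(0.0099/0.8656) = -0.06386

D_KL(P||Q) = 2.85252 - 0.06386 = 2.78866 ≈ 2.7887 bits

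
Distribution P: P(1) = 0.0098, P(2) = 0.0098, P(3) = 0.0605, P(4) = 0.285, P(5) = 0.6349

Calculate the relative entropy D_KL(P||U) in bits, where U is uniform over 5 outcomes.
1.0141 bits

U(i) = 1/5 for all i

D_KL(P||U) = Σ P(x) log₂(P(x) / (1/5))
           = Σ P(x) log₂(P(x)) + log₂(5)
           = log₂(5) - H(P)

H(P) = -Σ P(x) log₂(P(x)):
  -P(1)·log₂(P(1)) = -(0.0098)·log₂(0.0098) = 0.06540
  -P(2)·log₂(P(2)) = -(0.0098)·log₂(0.0098) = 0.06540
  -P(3)·log₂(P(3)) = -(0.0605)·log₂(0.0605) = 0.24484
  -P(4)·log₂(P(4)) = -(0.285)·log₂(0.285) = 0.51613
  -P(5)·log₂(P(5)) = -(0.6349)·log₂(0.6349) = 0.41611
H(P) = 0.06540 + 0.06540 + 0.24484 + 0.51613 + 0.41611 = 1.30788 bits

log₂(5) = 2.32193 bits

D_KL(P||U) = 2.32193 - 1.30788 = 1.01405 ≈ 1.0141 bits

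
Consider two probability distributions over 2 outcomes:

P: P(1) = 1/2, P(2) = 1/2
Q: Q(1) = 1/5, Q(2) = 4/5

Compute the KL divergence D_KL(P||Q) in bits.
0.3219 bits

D_KL(P||Q) = Σ P(x) log₂(P(x)/Q(x))

Computing term by term:
  P(1)·log₂(P(1)/Q(1)) = (1/2)·log₂((1/2)/(1/5)) = 0.66096
  P(2)·log₂(P(2)/Q(2)) = (1/2)·log₂((1/2)/(4/5)) = -0.33904

D_KL(P||Q) = 0.66096 - 0.33904 = 0.32192 ≈ 0.3219 bits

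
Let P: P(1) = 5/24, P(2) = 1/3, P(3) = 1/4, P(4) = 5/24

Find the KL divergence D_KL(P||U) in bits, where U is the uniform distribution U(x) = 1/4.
0.0287 bits

U(i) = 1/4 for all i

D_KL(P||U) = Σ P(x) log₂(P(x) / (1/4))
           = Σ P(x) log₂(P(x)) + log₂(4)
           = log₂(4) - H(P)

H(P) = -Σ P(x) log₂(P(x)):
  -P(1)·log₂(P(1)) = -(5/24)·log₂(5/24) = 0.47147
  -P(2)·log₂(P(2)) = -(1/3)·log₂(1/3) = 0.52832
  -P(3)·log₂(P(3)) = -(1/4)·log₂(1/4) = 0.50000
  -P(4)·log₂(P(4)) = -(5/24)·log₂(5/24) = 0.47147
H(P) = 0.47147 + 0.52832 + 0.50000 + 0.47147 = 1.97126 bits

log₂(4) = 2.00000 bits

D_KL(P||U) = 2.00000 - 1.97126 = 0.02874 ≈ 0.0287 bits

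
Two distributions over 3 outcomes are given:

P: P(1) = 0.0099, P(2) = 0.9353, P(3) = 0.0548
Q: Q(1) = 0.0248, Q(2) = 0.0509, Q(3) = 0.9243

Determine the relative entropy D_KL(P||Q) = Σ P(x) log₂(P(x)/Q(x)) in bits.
3.6915 bits

D_KL(P||Q) = Σ P(x) log₂(P(x)/Q(x))

Computing term by term:
  P(1)·log₂(P(1)/Q(1)) = 0.0099·log₂(0.0099/0.0248) = -0.01312
  P(2)·log₂(P(2)/Q(2)) = 0.9353·log₂(0.9353/0.0509) = 3.92797
  P(3)·log₂(P(3)/Q(3)) = 0.0548·log₂(0.0548/0.9243) = -0.22337

D_KL(P||Q) = -0.01312 + 3.92797 - 0.22337 = 3.69148 ≈ 3.6915 bits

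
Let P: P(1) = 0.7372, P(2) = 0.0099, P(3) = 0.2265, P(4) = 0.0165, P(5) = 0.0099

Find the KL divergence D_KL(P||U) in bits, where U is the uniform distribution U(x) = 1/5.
1.2829 bits

U(i) = 1/5 for all i

D_KL(P||U) = Σ P(x) log₂(P(x) / (1/5))
           = Σ P(x) log₂(P(x)) + log₂(5)
           = log₂(5) - H(P)

H(P) = -Σ P(x) log₂(P(x)):
  -P(1)·log₂(P(1)) = -(0.7372)·log₂(0.7372) = 0.32427
  -P(2)·log₂(P(2)) = -(0.0099)·log₂(0.0099) = 0.06592
  -P(3)·log₂(P(3)) = -(0.2265)·log₂(0.2265) = 0.48526
  -P(4)·log₂(P(4)) = -(0.0165)·log₂(0.0165) = 0.09770
  -P(5)·log₂(P(5)) = -(0.0099)·log₂(0.0099) = 0.06592
H(P) = 0.32427 + 0.06592 + 0.48526 + 0.09770 + 0.06592 = 1.03907 bits

log₂(5) = 2.32193 bits

D_KL(P||U) = 2.32193 - 1.03907 = 1.28286 ≈ 1.2829 bits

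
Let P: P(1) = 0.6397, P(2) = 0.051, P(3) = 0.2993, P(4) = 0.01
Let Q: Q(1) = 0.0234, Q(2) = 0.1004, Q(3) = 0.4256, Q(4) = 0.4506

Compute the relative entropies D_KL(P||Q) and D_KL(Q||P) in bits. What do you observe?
D_KL(P||Q) = 2.7964 bits, D_KL(Q||P) = 2.6781 bits. The two directions give different values (D_KL(P||Q) exceeds D_KL(Q||P) by 0.1183 bits): KL divergence is asymmetric.

D_KL(P||Q) = Σ P(x) log₂(P(x)/Q(x))

Computing term by term:
  P(1)·log₂(P(1)/Q(1)) = 0.6397·log₂(0.6397/0.0234) = 3.05317
  P(2)·log₂(P(2)/Q(2)) = 0.051·log₂(0.051/0.1004) = -0.04984
  P(3)·log₂(P(3)/Q(3)) = 0.2993·log₂(0.2993/0.4256) = -0.15202
  P(4)·log₂(P(4)/Q(4)) = 0.01·log₂(0.01/0.4506) = -0.05494

D_KL(P||Q) = 3.05317 - 0.04984 - 0.15202 - 0.05494 = 2.79637 ≈ 2.7964 bits

D_KL(Q||P) = Σ Q(x) log₂(Q(x)/P(x))

Computing term by term:
  Q(1)·log₂(Q(1)/P(1)) = 0.0234·log₂(0.0234/0.6397) = -0.11168
  Q(2)·log₂(Q(2)/P(2)) = 0.1004·log₂(0.1004/0.051) = 0.09811
  Q(3)·log₂(Q(3)/P(3)) = 0.4256·log₂(0.4256/0.2993) = 0.21616
  Q(4)·log₂(Q(4)/P(4)) = 0.4506·log₂(0.4506/0.01) = 2.47550

D_KL(Q||P) = -0.11168 + 0.09811 + 0.21616 + 2.47550 = 2.67809 ≈ 2.6781 bits

These are NOT equal (difference: 0.1183 bits). KL divergence is asymmetric: D_KL(P||Q) ≠ D_KL(Q||P) in general.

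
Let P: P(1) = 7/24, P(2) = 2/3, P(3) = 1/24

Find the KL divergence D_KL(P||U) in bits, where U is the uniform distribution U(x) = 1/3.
0.4855 bits

U(i) = 1/3 for all i

D_KL(P||U) = Σ P(x) log₂(P(x) / (1/3))
           = Σ P(x) log₂(P(x)) + log₂(3)
           = log₂(3) - H(P)

H(P) = -Σ P(x) log₂(P(x)):
  -P(1)·log₂(P(1)) = -(7/24)·log₂(7/24) = 0.51847
  -P(2)·log₂(P(2)) = -(2/3)·log₂(2/3) = 0.38998
  -P(3)·log₂(P(3)) = -(1/24)·log₂(1/24) = 0.19104
H(P) = 0.51847 + 0.38998 + 0.19104 = 1.09949 bits

log₂(3) = 1.58496 bits

D_KL(P||U) = 1.58496 - 1.09949 = 0.48547 ≈ 0.4855 bits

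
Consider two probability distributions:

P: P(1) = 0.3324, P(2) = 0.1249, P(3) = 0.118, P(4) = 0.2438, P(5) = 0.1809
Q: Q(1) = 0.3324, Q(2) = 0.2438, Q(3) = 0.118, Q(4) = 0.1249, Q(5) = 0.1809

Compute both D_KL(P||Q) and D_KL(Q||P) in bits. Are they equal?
D_KL(P||Q) = 0.1147 bits, D_KL(Q||P) = 0.1147 bits. Yes, in this case they are equal (although KL divergence is not symmetric in general).

D_KL(P||Q) = Σ P(x) log₂(P(x)/Q(x))

Computing term by term:
  P(1)·log₂(P(1)/Q(1)) = 0.3324·log₂(0.3324/0.3324) = 0.00000
  P(2)·log₂(P(2)/Q(2)) = 0.1249·log₂(0.1249/0.2438) = -0.12052
  P(3)·log₂(P(3)/Q(3)) = 0.118·log₂(0.118/0.118) = 0.00000
  P(4)·log₂(P(4)/Q(4)) = 0.2438·log₂(0.2438/0.1249) = 0.23525
  P(5)·log₂(P(5)/Q(5)) = 0.1809·log₂(0.1809/0.1809) = 0.00000

D_KL(P||Q) = 0.00000 - 0.12052 + 0.00000 + 0.23525 + 0.00000 = 0.11473 ≈ 0.1147 bits

D_KL(Q||P) = Σ Q(x) log₂(Q(x)/P(x))

Computing term by term:
  Q(1)·log₂(Q(1)/P(1)) = 0.3324·log₂(0.3324/0.3324) = 0.00000
  Q(2)·log₂(Q(2)/P(2)) = 0.2438·log₂(0.2438/0.1249) = 0.23525
  Q(3)·log₂(Q(3)/P(3)) = 0.118·log₂(0.118/0.118) = 0.00000
  Q(4)·log₂(Q(4)/P(4)) = 0.1249·log₂(0.1249/0.2438) = -0.12052
  Q(5)·log₂(Q(5)/P(5)) = 0.1809·log₂(0.1809/0.1809) = 0.00000

D_KL(Q||P) = 0.00000 + 0.23525 + 0.00000 - 0.12052 + 0.00000 = 0.11473 ≈ 0.1147 bits

These ARE equal here. Q is P with outcomes relabeled (Q(2) = P(4), Q(4) = P(2)) by a relabeling that is its own inverse, so the two sums contain exactly the same terms in a different order. This is a special case — KL divergence is not symmetric in general: D_KL(P||Q) ≠ D_KL(Q||P) for most P, Q.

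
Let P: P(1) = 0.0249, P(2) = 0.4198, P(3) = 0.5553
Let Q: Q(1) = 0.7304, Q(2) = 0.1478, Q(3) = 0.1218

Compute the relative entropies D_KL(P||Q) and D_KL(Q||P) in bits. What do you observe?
D_KL(P||Q) = 1.7263 bits, D_KL(Q||P) = 3.0711 bits. The two directions give different values (D_KL(Q||P) exceeds D_KL(P||Q) by 1.3448 bits): KL divergence is asymmetric.

D_KL(P||Q) = Σ P(x) log₂(P(x)/Q(x))

Computing term by term:
  P(1)·log₂(P(1)/Q(1)) = 0.0249·log₂(0.0249/0.7304) = -0.12137
  P(2)·log₂(P(2)/Q(2)) = 0.4198·log₂(0.4198/0.1478) = 0.63224
  P(3)·log₂(P(3)/Q(3)) = 0.5553·log₂(0.5553/0.1218) = 1.21541

D_KL(P||Q) = -0.12137 + 0.63224 + 1.21541 = 1.72628 ≈ 1.7263 bits

D_KL(Q||P) = Σ Q(x) log₂(Q(x)/P(x))

Computing term by term:
  Q(1)·log₂(Q(1)/P(1)) = 0.7304·log₂(0.7304/0.0249) = 3.56031
  Q(2)·log₂(Q(2)/P(2)) = 0.1478·log₂(0.1478/0.4198) = -0.22260
  Q(3)·log₂(Q(3)/P(3)) = 0.1218·log₂(0.1218/0.5553) = -0.26659

D_KL(Q||P) = 3.56031 - 0.22260 - 0.26659 = 3.07112 ≈ 3.0711 bits

These are NOT equal (difference: 1.3448 bits). KL divergence is asymmetric: D_KL(P||Q) ≠ D_KL(Q||P) in general.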